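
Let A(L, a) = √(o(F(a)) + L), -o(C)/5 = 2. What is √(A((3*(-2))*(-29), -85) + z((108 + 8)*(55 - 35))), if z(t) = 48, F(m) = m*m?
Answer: √(48 + 2*√41) ≈ 7.7978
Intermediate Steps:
F(m) = m²
o(C) = -10 (o(C) = -5*2 = -10)
A(L, a) = √(-10 + L)
√(A((3*(-2))*(-29), -85) + z((108 + 8)*(55 - 35))) = √(√(-10 + (3*(-2))*(-29)) + 48) = √(√(-10 - 6*(-29)) + 48) = √(√(-10 + 174) + 48) = √(√164 + 48) = √(2*√41 + 48) = √(48 + 2*√41)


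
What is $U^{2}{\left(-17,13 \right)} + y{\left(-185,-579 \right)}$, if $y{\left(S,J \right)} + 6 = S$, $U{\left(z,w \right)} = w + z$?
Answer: $-175$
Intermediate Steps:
$y{\left(S,J \right)} = -6 + S$
$U^{2}{\left(-17,13 \right)} + y{\left(-185,-579 \right)} = \left(13 - 17\right)^{2} - 191 = \left(-4\right)^{2} - 191 = 16 - 191 = -175$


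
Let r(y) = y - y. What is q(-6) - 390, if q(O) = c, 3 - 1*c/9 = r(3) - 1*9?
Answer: -282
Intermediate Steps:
r(y) = 0
c = 108 (c = 27 - 9*(0 - 1*9) = 27 - 9*(0 - 9) = 27 - 9*(-9) = 27 + 81 = 108)
q(O) = 108
q(-6) - 390 = 108 - 390 = -282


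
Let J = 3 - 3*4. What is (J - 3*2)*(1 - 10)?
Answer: 135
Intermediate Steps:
J = -9 (J = 3 - 12 = -9)
(J - 3*2)*(1 - 10) = (-9 - 3*2)*(1 - 10) = (-9 - 6)*(-9) = -15*(-9) = 135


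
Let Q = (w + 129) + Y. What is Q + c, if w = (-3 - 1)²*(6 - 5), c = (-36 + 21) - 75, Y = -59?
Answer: -4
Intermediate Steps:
c = -90 (c = -15 - 75 = -90)
w = 16 (w = (-4)²*1 = 16*1 = 16)
Q = 86 (Q = (16 + 129) - 59 = 145 - 59 = 86)
Q + c = 86 - 90 = -4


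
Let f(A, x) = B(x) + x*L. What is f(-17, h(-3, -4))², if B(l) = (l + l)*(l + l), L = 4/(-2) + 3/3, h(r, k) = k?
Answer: 4624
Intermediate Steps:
L = -1 (L = 4*(-½) + 3*(⅓) = -2 + 1 = -1)
B(l) = 4*l² (B(l) = (2*l)*(2*l) = 4*l²)
f(A, x) = -x + 4*x² (f(A, x) = 4*x² + x*(-1) = 4*x² - x = -x + 4*x²)
f(-17, h(-3, -4))² = (-4*(-1 + 4*(-4)))² = (-4*(-1 - 16))² = (-4*(-17))² = 68² = 4624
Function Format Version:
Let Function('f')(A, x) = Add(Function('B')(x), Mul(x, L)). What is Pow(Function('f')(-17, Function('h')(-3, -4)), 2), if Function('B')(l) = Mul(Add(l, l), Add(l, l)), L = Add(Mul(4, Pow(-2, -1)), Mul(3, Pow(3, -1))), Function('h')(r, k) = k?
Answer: 4624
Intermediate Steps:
L = -1 (L = Add(Mul(4, Rational(-1, 2)), Mul(3, Rational(1, 3))) = Add(-2, 1) = -1)
Function('B')(l) = Mul(4, Pow(l, 2)) (Function('B')(l) = Mul(Mul(2, l), Mul(2, l)) = Mul(4, Pow(l, 2)))
Function('f')(A, x) = Add(Mul(-1, x), Mul(4, Pow(x, 2))) (Function('f')(A, x) = Add(Mul(4, Pow(x, 2)), Mul(x, -1)) = Add(Mul(4, Pow(x, 2)), Mul(-1, x)) = Add(Mul(-1, x), Mul(4, Pow(x, 2))))
Pow(Function('f')(-17, Function('h')(-3, -4)), 2) = Pow(Mul(-4, Add(-1, Mul(4, -4))), 2) = Pow(Mul(-4, Add(-1, -16)), 2) = Pow(Mul(-4, -17), 2) = Pow(68, 2) = 4624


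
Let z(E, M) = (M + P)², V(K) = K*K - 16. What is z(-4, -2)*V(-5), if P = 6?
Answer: 144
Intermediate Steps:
V(K) = -16 + K² (V(K) = K² - 16 = -16 + K²)
z(E, M) = (6 + M)² (z(E, M) = (M + 6)² = (6 + M)²)
z(-4, -2)*V(-5) = (6 - 2)²*(-16 + (-5)²) = 4²*(-16 + 25) = 16*9 = 144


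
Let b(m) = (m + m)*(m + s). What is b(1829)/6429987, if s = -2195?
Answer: -446276/2143329 ≈ -0.20822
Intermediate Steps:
b(m) = 2*m*(-2195 + m) (b(m) = (m + m)*(m - 2195) = (2*m)*(-2195 + m) = 2*m*(-2195 + m))
b(1829)/6429987 = (2*1829*(-2195 + 1829))/6429987 = (2*1829*(-366))*(1/6429987) = -1338828*1/6429987 = -446276/2143329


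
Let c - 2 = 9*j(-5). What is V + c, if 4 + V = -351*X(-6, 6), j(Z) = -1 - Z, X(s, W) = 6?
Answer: -2072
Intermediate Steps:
V = -2110 (V = -4 - 351*6 = -4 - 2106 = -2110)
c = 38 (c = 2 + 9*(-1 - 1*(-5)) = 2 + 9*(-1 + 5) = 2 + 9*4 = 2 + 36 = 38)
V + c = -2110 + 38 = -2072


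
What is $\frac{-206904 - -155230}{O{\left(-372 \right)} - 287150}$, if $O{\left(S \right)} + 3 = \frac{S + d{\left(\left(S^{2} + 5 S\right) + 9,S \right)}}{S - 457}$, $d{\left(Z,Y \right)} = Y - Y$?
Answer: $\frac{42837746}{238049465} \approx 0.17995$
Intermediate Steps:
$d{\left(Z,Y \right)} = 0$
$O{\left(S \right)} = -3 + \frac{S}{-457 + S}$ ($O{\left(S \right)} = -3 + \frac{S + 0}{S - 457} = -3 + \frac{S}{-457 + S}$)
$\frac{-206904 - -155230}{O{\left(-372 \right)} - 287150} = \frac{-206904 - -155230}{\frac{1371 - -744}{-457 - 372} - 287150} = \frac{-206904 + 155230}{\frac{1371 + 744}{-829} - 287150} = - \frac{51674}{\left(- \frac{1}{829}\right) 2115 - 287150} = - \frac{51674}{- \frac{2115}{829} - 287150} = - \frac{51674}{- \frac{238049465}{829}} = \left(-51674\right) \left(- \frac{829}{238049465}\right) = \frac{42837746}{238049465}$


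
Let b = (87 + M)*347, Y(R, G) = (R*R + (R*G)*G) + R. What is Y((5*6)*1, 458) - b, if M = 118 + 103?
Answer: 6186974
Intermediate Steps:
M = 221
Y(R, G) = R + R² + R*G² (Y(R, G) = (R² + (G*R)*G) + R = (R² + R*G²) + R = R + R² + R*G²)
b = 106876 (b = (87 + 221)*347 = 308*347 = 106876)
Y((5*6)*1, 458) - b = ((5*6)*1)*(1 + (5*6)*1 + 458²) - 1*106876 = (30*1)*(1 + 30*1 + 209764) - 106876 = 30*(1 + 30 + 209764) - 106876 = 30*209795 - 106876 = 6293850 - 106876 = 6186974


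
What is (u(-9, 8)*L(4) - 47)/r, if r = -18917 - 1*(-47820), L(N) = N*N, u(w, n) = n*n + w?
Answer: 119/4129 ≈ 0.028821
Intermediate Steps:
u(w, n) = w + n² (u(w, n) = n² + w = w + n²)
L(N) = N²
r = 28903 (r = -18917 + 47820 = 28903)
(u(-9, 8)*L(4) - 47)/r = ((-9 + 8²)*4² - 47)/28903 = ((-9 + 64)*16 - 47)*(1/28903) = (55*16 - 47)*(1/28903) = (880 - 47)*(1/28903) = 833*(1/28903) = 119/4129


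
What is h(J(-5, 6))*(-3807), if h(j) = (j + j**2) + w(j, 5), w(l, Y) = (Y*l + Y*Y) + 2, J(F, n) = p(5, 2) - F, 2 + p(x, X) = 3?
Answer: -376893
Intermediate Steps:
p(x, X) = 1 (p(x, X) = -2 + 3 = 1)
J(F, n) = 1 - F
w(l, Y) = 2 + Y**2 + Y*l (w(l, Y) = (Y*l + Y**2) + 2 = (Y**2 + Y*l) + 2 = 2 + Y**2 + Y*l)
h(j) = 27 + j**2 + 6*j (h(j) = (j + j**2) + (2 + 5**2 + 5*j) = (j + j**2) + (2 + 25 + 5*j) = (j + j**2) + (27 + 5*j) = 27 + j**2 + 6*j)
h(J(-5, 6))*(-3807) = (27 + (1 - 1*(-5))**2 + 6*(1 - 1*(-5)))*(-3807) = (27 + (1 + 5)**2 + 6*(1 + 5))*(-3807) = (27 + 6**2 + 6*6)*(-3807) = (27 + 36 + 36)*(-3807) = 99*(-3807) = -376893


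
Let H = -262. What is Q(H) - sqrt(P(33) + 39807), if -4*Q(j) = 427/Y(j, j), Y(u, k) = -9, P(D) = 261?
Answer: 427/36 - 6*sqrt(1113) ≈ -188.31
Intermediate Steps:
Q(j) = 427/36 (Q(j) = -427/(4*(-9)) = -427*(-1)/(4*9) = -1/4*(-427/9) = 427/36)
Q(H) - sqrt(P(33) + 39807) = 427/36 - sqrt(261 + 39807) = 427/36 - sqrt(40068) = 427/36 - 6*sqrt(1113)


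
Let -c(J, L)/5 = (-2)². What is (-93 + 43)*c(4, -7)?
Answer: 1000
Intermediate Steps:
c(J, L) = -20 (c(J, L) = -5*(-2)² = -5*4 = -20)
(-93 + 43)*c(4, -7) = (-93 + 43)*(-20) = -50*(-20) = 1000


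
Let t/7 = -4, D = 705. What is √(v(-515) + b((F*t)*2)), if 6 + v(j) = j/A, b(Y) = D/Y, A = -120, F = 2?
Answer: I*√56469/84 ≈ 2.829*I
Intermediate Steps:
t = -28 (t = 7*(-4) = -28)
b(Y) = 705/Y
v(j) = -6 - j/120 (v(j) = -6 + j/(-120) = -6 + j*(-1/120) = -6 - j/120)
√(v(-515) + b((F*t)*2)) = √((-6 - 1/120*(-515)) + 705/(((2*(-28))*2))) = √((-6 + 103/24) + 705/((-56*2))) = √(-41/24 + 705/(-112)) = √(-41/24 + 705*(-1/112)) = √(-41/24 - 705/112) = √(-2689/336) = I*√56469/84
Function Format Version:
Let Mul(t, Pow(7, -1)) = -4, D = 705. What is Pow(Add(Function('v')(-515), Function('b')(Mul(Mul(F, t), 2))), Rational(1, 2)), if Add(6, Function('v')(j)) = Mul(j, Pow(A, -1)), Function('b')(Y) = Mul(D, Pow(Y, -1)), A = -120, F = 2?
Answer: Mul(Rational(1, 84), I, Pow(56469, Rational(1, 2))) ≈ Mul(2.8290, I)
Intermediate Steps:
t = -28 (t = Mul(7, -4) = -28)
Function('b')(Y) = Mul(705, Pow(Y, -1))
Function('v')(j) = Add(-6, Mul(Rational(-1, 120), j)) (Function('v')(j) = Add(-6, Mul(j, Pow(-120, -1))) = Add(-6, Mul(j, Rational(-1, 120))) = Add(-6, Mul(Rational(-1, 120), j)))
Pow(Add(Function('v')(-515), Function('b')(Mul(Mul(F, t), 2))), Rational(1, 2)) = Pow(Add(Add(-6, Mul(Rational(-1, 120), -515)), Mul(705, Pow(Mul(Mul(2, -28), 2), -1))), Rational(1, 2)) = Pow(Add(Add(-6, Rational(103, 24)), Mul(705, Pow(Mul(-56, 2), -1))), Rational(1, 2)) = Pow(Add(Rational(-41, 24), Mul(705, Pow(-112, -1))), Rational(1, 2)) = Pow(Add(Rational(-41, 24), Mul(705, Rational(-1, 112))), Rational(1, 2)) = Pow(Add(Rational(-41, 24), Rational(-705, 112)), Rational(1, 2)) = Pow(Rational(-2689, 336), Rational(1, 2)) = Mul(Rational(1, 84), I, Pow(56469, Rational(1, 2)))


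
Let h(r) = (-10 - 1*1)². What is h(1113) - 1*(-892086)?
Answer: 892207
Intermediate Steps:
h(r) = 121 (h(r) = (-10 - 1)² = (-11)² = 121)
h(1113) - 1*(-892086) = 121 - 1*(-892086) = 121 + 892086 = 892207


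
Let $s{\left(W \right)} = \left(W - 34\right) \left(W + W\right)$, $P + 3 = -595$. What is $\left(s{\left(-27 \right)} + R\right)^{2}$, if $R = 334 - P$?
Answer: $17859076$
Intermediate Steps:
$P = -598$ ($P = -3 - 595 = -598$)
$s{\left(W \right)} = 2 W \left(-34 + W\right)$ ($s{\left(W \right)} = \left(-34 + W\right) 2 W = 2 W \left(-34 + W\right)$)
$R = 932$ ($R = 334 - -598 = 334 + 598 = 932$)
$\left(s{\left(-27 \right)} + R\right)^{2} = \left(2 \left(-27\right) \left(-34 - 27\right) + 932\right)^{2} = \left(2 \left(-27\right) \left(-61\right) + 932\right)^{2} = \left(3294 + 932\right)^{2} = 4226^{2} = 17859076$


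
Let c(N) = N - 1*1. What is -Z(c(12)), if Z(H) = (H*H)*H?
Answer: -1331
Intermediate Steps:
c(N) = -1 + N (c(N) = N - 1 = -1 + N)
Z(H) = H³ (Z(H) = H²*H = H³)
-Z(c(12)) = -(-1 + 12)³ = -1*11³ = -1*1331 = -1331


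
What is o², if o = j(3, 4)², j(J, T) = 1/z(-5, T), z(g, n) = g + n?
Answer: 1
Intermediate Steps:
j(J, T) = 1/(-5 + T)
o = 1 (o = (1/(-5 + 4))² = (1/(-1))² = (-1)² = 1)
o² = 1² = 1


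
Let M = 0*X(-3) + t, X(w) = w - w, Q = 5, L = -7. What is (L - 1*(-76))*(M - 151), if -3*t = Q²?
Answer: -10994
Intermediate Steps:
X(w) = 0
t = -25/3 (t = -⅓*5² = -⅓*25 = -25/3 ≈ -8.3333)
M = -25/3 (M = 0*0 - 25/3 = 0 - 25/3 = -25/3 ≈ -8.3333)
(L - 1*(-76))*(M - 151) = (-7 - 1*(-76))*(-25/3 - 151) = (-7 + 76)*(-478/3) = 69*(-478/3) = -10994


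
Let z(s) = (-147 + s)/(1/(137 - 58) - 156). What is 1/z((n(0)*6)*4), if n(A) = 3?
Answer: 12323/5925 ≈ 2.0798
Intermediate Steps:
z(s) = 11613/12323 - 79*s/12323 (z(s) = (-147 + s)/(1/79 - 156) = (-147 + s)/(-12323/79) = (-147 + s)*(-79/12323) = 11613/12323 - 79*s/12323)
1/z((n(0)*6)*4) = 1/(11613/12323 - 79*3*6*4/12323) = 1/(11613/12323 - 1422*4/12323) = 1/(11613/12323 - 79/12323*72) = 1/(11613/12323 - 5688/12323) = 1/(5925/12323) = 12323/5925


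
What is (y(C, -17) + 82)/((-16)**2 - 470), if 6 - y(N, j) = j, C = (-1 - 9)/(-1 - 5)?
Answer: -105/214 ≈ -0.49065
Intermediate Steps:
C = 5/3 (C = -10/(-6) = -10*(-1/6) = 5/3 ≈ 1.6667)
y(N, j) = 6 - j
(y(C, -17) + 82)/((-16)**2 - 470) = ((6 - 1*(-17)) + 82)/((-16)**2 - 470) = ((6 + 17) + 82)/(256 - 470) = (23 + 82)/(-214) = 105*(-1/214) = -105/214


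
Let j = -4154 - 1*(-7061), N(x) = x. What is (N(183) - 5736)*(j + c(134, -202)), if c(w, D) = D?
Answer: -15020865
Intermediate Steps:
j = 2907 (j = -4154 + 7061 = 2907)
(N(183) - 5736)*(j + c(134, -202)) = (183 - 5736)*(2907 - 202) = -5553*2705 = -15020865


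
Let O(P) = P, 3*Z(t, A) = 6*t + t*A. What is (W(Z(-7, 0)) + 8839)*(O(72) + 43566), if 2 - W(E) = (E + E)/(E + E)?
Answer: 385759920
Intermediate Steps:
Z(t, A) = 2*t + A*t/3 (Z(t, A) = (6*t + t*A)/3 = (6*t + A*t)/3 = 2*t + A*t/3)
W(E) = 1 (W(E) = 2 - (E + E)/(E + E) = 2 - 2*E/(2*E) = 2 - 2*E*1/(2*E) = 2 - 1*1 = 2 - 1 = 1)
(W(Z(-7, 0)) + 8839)*(O(72) + 43566) = (1 + 8839)*(72 + 43566) = 8840*43638 = 385759920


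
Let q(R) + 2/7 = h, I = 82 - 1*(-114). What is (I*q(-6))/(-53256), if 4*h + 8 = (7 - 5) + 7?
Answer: 1/7608 ≈ 0.00013144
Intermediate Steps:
h = 1/4 (h = -2 + ((7 - 5) + 7)/4 = -2 + (2 + 7)/4 = -2 + (1/4)*9 = -2 + 9/4 = 1/4 ≈ 0.25000)
I = 196 (I = 82 + 114 = 196)
q(R) = -1/28 (q(R) = -2/7 + 1/4 = -1/28)
(I*q(-6))/(-53256) = (196*(-1/28))/(-53256) = -7*(-1/53256) = 1/7608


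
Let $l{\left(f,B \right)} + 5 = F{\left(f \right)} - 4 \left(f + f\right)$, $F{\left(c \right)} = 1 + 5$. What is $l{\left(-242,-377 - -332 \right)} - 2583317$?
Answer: $-2581380$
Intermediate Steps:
$F{\left(c \right)} = 6$
$l{\left(f,B \right)} = 1 - 8 f$ ($l{\left(f,B \right)} = -5 - \left(-6 + 4 \left(f + f\right)\right) = -5 - \left(-6 + 4 \cdot 2 f\right) = -5 - \left(-6 + 8 f\right) = 1 - 8 f$)
$l{\left(-242,-377 - -332 \right)} - 2583317 = \left(1 - -1936\right) - 2583317 = \left(1 + 1936\right) - 2583317 = 1937 - 2583317 = -2581380$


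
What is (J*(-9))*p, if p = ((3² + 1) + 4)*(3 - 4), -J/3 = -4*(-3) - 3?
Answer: -3402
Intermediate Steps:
J = -27 (J = -3*(-4*(-3) - 3) = -3*(12 - 3) = -3*9 = -27)
p = -14 (p = ((9 + 1) + 4)*(-1) = (10 + 4)*(-1) = 14*(-1) = -14)
(J*(-9))*p = -27*(-9)*(-14) = 243*(-14) = -3402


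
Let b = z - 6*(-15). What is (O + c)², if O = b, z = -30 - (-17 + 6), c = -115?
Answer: 1936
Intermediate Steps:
z = -19 (z = -30 - 1*(-11) = -30 + 11 = -19)
b = 71 (b = -19 - 6*(-15) = -19 - 1*(-90) = -19 + 90 = 71)
O = 71
(O + c)² = (71 - 115)² = (-44)² = 1936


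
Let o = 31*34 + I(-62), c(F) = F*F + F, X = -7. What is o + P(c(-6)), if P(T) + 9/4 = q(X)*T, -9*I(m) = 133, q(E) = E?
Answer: 29771/36 ≈ 826.97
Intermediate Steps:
I(m) = -133/9 (I(m) = -⅑*133 = -133/9)
c(F) = F + F² (c(F) = F² + F = F + F²)
o = 9353/9 (o = 31*34 - 133/9 = 1054 - 133/9 = 9353/9 ≈ 1039.2)
P(T) = -9/4 - 7*T
o + P(c(-6)) = 9353/9 + (-9/4 - (-42)*(1 - 6)) = 9353/9 + (-9/4 - (-42)*(-5)) = 9353/9 + (-9/4 - 7*30) = 9353/9 + (-9/4 - 210) = 9353/9 - 849/4 = 29771/36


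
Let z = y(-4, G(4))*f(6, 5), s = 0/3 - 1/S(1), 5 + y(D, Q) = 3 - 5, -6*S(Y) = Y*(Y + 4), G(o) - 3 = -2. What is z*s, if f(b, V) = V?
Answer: -42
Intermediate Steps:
G(o) = 1 (G(o) = 3 - 2 = 1)
S(Y) = -Y*(4 + Y)/6 (S(Y) = -Y*(Y + 4)/6 = -Y*(4 + Y)/6)
y(D, Q) = -7 (y(D, Q) = -5 + (3 - 5) = -5 - 2 = -7)
s = 6/5 (s = 0/3 - 1/((-⅙*1*(4 + 1))) = 0*(⅓) - 1/((-⅙*1*5)) = 0 - 1/(-⅚) = 0 - 1*(-6/5) = 0 + 6/5 = 6/5 ≈ 1.2000)
z = -35 (z = -7*5 = -35)
z*s = -35*6/5 = -42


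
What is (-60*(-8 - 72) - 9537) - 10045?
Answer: -14782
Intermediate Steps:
(-60*(-8 - 72) - 9537) - 10045 = (-60*(-80) - 9537) - 10045 = (4800 - 9537) - 10045 = -4737 - 10045 = -14782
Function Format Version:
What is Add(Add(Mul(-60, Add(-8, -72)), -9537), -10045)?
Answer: -14782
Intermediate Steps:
Add(Add(Mul(-60, Add(-8, -72)), -9537), -10045) = Add(Add(Mul(-60, -80), -9537), -10045) = Add(Add(4800, -9537), -10045) = Add(-4737, -10045) = -14782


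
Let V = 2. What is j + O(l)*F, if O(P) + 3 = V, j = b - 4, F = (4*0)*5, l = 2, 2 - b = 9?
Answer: -11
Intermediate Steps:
b = -7 (b = 2 - 1*9 = 2 - 9 = -7)
F = 0 (F = 0*5 = 0)
j = -11 (j = -7 - 4 = -11)
O(P) = -1 (O(P) = -3 + 2 = -1)
j + O(l)*F = -11 - 1*0 = -11 + 0 = -11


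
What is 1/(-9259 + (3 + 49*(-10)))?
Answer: -1/9746 ≈ -0.00010261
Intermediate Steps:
1/(-9259 + (3 + 49*(-10))) = 1/(-9259 + (3 - 490)) = 1/(-9259 - 487) = 1/(-9746) = -1/9746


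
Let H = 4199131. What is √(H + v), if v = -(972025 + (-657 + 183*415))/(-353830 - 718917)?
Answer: √4832302819596176990/1072747 ≈ 2049.2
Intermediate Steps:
v = 1047313/1072747 (v = -(972025 + (-657 + 75945))/(-1072747) = -(972025 + 75288)*(-1)/1072747 = -1047313*(-1)/1072747 = -1*(-1047313/1072747) = 1047313/1072747 ≈ 0.97629)
√(H + v) = √(4199131 + 1047313/1072747) = √(4504606230170/1072747) = √4832302819596176990/1072747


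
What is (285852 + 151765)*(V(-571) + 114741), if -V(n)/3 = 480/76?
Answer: 953882089623/19 ≈ 5.0204e+10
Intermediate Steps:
V(n) = -360/19 (V(n) = -1440/76 = -3*120/19 = -360/19)
(285852 + 151765)*(V(-571) + 114741) = (285852 + 151765)*(-360/19 + 114741) = 437617*(2179719/19) = 953882089623/19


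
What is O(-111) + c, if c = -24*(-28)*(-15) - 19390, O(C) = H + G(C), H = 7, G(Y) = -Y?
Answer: -29352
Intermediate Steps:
O(C) = 7 - C
c = -29470 (c = 672*(-15) - 19390 = -10080 - 19390 = -29470)
O(-111) + c = (7 - 1*(-111)) - 29470 = (7 + 111) - 29470 = 118 - 29470 = -29352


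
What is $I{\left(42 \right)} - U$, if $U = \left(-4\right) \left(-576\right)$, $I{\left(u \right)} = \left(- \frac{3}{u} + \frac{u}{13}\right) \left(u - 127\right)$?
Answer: $- \frac{468203}{182} \approx -2572.5$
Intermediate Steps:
$I{\left(u \right)} = \left(-127 + u\right) \left(- \frac{3}{u} + \frac{u}{13}\right)$ ($I{\left(u \right)} = \left(- \frac{3}{u} + u \frac{1}{13}\right) \left(-127 + u\right) = \left(- \frac{3}{u} + \frac{u}{13}\right) \left(-127 + u\right) = \left(-127 + u\right) \left(- \frac{3}{u} + \frac{u}{13}\right)$)
$U = 2304$
$I{\left(42 \right)} - U = \frac{4953 - 42 \left(39 - 42^{2} + 127 \cdot 42\right)}{13 \cdot 42} - 2304 = \frac{1}{13} \cdot \frac{1}{42} \left(4953 - 42 \left(39 - 1764 + 5334\right)\right) - 2304 = \frac{1}{13} \cdot \frac{1}{42} \left(4953 - 42 \cdot 3609\right) - 2304 = \frac{1}{13} \cdot \frac{1}{42} \left(4953 - 151578\right) - 2304 = \frac{1}{13} \cdot \frac{1}{42} \left(-146625\right) - 2304 = - \frac{48875}{182} - 2304 = - \frac{468203}{182}$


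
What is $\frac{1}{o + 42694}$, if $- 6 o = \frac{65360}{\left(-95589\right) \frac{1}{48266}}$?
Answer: $\frac{351}{16916234} \approx 2.0749 \cdot 10^{-5}$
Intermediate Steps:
$o = \frac{1930640}{351}$ ($o = - \frac{65360 \frac{1}{\left(-95589\right) \frac{1}{48266}}}{6} = - \frac{65360 \frac{1}{- \frac{95589}{48266}}}{6} = - \frac{65360 \left(- \frac{48266}{95589}\right)}{6} = \left(- \frac{1}{6}\right) \left(- \frac{3861280}{117}\right) = \frac{1930640}{351} \approx 5500.4$)
$\frac{1}{o + 42694} = \frac{1}{\frac{1930640}{351} + 42694} = \frac{1}{\frac{16916234}{351}} = \frac{351}{16916234}$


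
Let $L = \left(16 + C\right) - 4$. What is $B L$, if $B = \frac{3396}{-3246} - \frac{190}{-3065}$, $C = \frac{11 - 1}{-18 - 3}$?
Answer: $- \frac{26329600}{2321431} \approx -11.342$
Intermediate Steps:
$C = - \frac{10}{21}$ ($C = \frac{10}{-21} = 10 \left(- \frac{1}{21}\right) = - \frac{10}{21} \approx -0.47619$)
$B = - \frac{326400}{331633}$ ($B = 3396 \left(- \frac{1}{3246}\right) - - \frac{38}{613} = - \frac{566}{541} + \frac{38}{613} = - \frac{326400}{331633} \approx -0.98422$)
$L = \frac{242}{21}$ ($L = \left(16 - \frac{10}{21}\right) - 4 = \frac{326}{21} - 4 = \frac{242}{21} \approx 11.524$)
$B L = \left(- \frac{326400}{331633}\right) \frac{242}{21} = - \frac{26329600}{2321431}$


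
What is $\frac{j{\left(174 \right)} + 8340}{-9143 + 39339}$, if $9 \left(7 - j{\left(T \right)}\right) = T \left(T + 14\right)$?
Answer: $\frac{14137}{90588} \approx 0.15606$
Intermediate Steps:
$j{\left(T \right)} = 7 - \frac{T \left(14 + T\right)}{9}$ ($j{\left(T \right)} = 7 - \frac{T \left(T + 14\right)}{9} = 7 - \frac{T \left(14 + T\right)}{9}$)
$\frac{j{\left(174 \right)} + 8340}{-9143 + 39339} = \frac{\left(7 - \frac{812}{3} - \frac{174^{2}}{9}\right) + 8340}{-9143 + 39339} = \frac{\left(7 - \frac{812}{3} - 3364\right) + 8340}{30196} = \left(\left(7 - \frac{812}{3} - 3364\right) + 8340\right) \frac{1}{30196} = \left(- \frac{10883}{3} + 8340\right) \frac{1}{30196} = \frac{14137}{3} \cdot \frac{1}{30196} = \frac{14137}{90588}$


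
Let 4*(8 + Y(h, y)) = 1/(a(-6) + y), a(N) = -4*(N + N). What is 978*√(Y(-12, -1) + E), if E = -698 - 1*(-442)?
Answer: 489*I*√2332657/47 ≈ 15890.0*I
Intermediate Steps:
a(N) = -8*N
Y(h, y) = -8 + 1/(4*(48 + y)) (Y(h, y) = -8 + 1/(4*(-8*(-6) + y)) = -8 + 1/(4*(48 + y)))
E = -256 (E = -698 + 442 = -256)
978*√(Y(-12, -1) + E) = 978*√((-1535 - 32*(-1))/(4*(48 - 1)) - 256) = 978*√((¼)*(-1535 + 32)/47 - 256) = 978*√((¼)*(1/47)*(-1503) - 256) = 978*√(-1503/188 - 256) = 978*√(-49631/188) = 978*(I*√2332657/94) = 489*I*√2332657/47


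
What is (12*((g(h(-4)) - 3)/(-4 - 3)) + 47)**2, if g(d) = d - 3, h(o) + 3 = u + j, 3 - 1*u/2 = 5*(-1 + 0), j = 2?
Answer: 48841/49 ≈ 996.75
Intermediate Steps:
u = 16 (u = 6 - 10*(-1 + 0) = 6 - 10*(-1) = 6 - 2*(-5) = 6 + 10 = 16)
h(o) = 15 (h(o) = -3 + (16 + 2) = -3 + 18 = 15)
g(d) = -3 + d
(12*((g(h(-4)) - 3)/(-4 - 3)) + 47)**2 = (12*(((-3 + 15) - 3)/(-4 - 3)) + 47)**2 = (12*((12 - 3)/(-7)) + 47)**2 = (12*(9*(-1/7)) + 47)**2 = (12*(-9/7) + 47)**2 = (-108/7 + 47)**2 = (221/7)**2 = 48841/49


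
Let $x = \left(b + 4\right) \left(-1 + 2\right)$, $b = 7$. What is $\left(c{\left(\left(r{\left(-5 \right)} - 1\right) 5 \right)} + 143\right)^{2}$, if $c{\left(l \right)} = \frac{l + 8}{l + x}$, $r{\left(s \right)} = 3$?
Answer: $\frac{1014049}{49} \approx 20695.0$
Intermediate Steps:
$x = 11$ ($x = \left(7 + 4\right) \left(-1 + 2\right) = 11 \cdot 1 = 11$)
$c{\left(l \right)} = \frac{8 + l}{11 + l}$ ($c{\left(l \right)} = \frac{l + 8}{l + 11} = \frac{8 + l}{11 + l}$)
$\left(c{\left(\left(r{\left(-5 \right)} - 1\right) 5 \right)} + 143\right)^{2} = \left(\frac{8 + \left(3 - 1\right) 5}{11 + \left(3 - 1\right) 5} + 143\right)^{2} = \left(\frac{8 + 2 \cdot 5}{11 + 2 \cdot 5} + 143\right)^{2} = \left(\frac{8 + 10}{11 + 10} + 143\right)^{2} = \left(\frac{1}{21} \cdot 18 + 143\right)^{2} = \left(\frac{6}{7} + 143\right)^{2} = \left(\frac{1007}{7}\right)^{2} = \frac{1014049}{49}$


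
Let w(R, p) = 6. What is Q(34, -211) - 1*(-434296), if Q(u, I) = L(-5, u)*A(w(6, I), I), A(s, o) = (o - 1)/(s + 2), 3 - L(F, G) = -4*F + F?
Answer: 434614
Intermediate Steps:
L(F, G) = 3 + 3*F (L(F, G) = 3 - (-4*F + F) = 3 - (-3)*F = 3 + 3*F)
A(s, o) = (-1 + o)/(2 + s)
Q(u, I) = 3/2 - 3*I/2 (Q(u, I) = (3 + 3*(-5))*((-1 + I)/(2 + 6)) = (3 - 15)*((-1 + I)/8) = -3*(-1 + I)/2 = -12*(-⅛ + I/8) = 3/2 - 3*I/2)
Q(34, -211) - 1*(-434296) = (3/2 - 3/2*(-211)) - 1*(-434296) = (3/2 + 633/2) + 434296 = 318 + 434296 = 434614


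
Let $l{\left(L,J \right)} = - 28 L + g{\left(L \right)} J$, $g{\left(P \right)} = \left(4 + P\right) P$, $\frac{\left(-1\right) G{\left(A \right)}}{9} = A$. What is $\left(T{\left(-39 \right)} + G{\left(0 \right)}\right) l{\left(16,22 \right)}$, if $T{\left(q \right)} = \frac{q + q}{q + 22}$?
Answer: $\frac{514176}{17} \approx 30246.0$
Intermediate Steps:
$G{\left(A \right)} = - 9 A$
$g{\left(P \right)} = P \left(4 + P\right)$
$T{\left(q \right)} = \frac{2 q}{22 + q}$
$l{\left(L,J \right)} = - 28 L + J L \left(4 + L\right)$ ($l{\left(L,J \right)} = - 28 L + L \left(4 + L\right) J = - 28 L + J L \left(4 + L\right)$)
$\left(T{\left(-39 \right)} + G{\left(0 \right)}\right) l{\left(16,22 \right)} = \left(2 \left(-39\right) \frac{1}{22 - 39} - 0\right) 16 \left(-28 + 22 \left(4 + 16\right)\right) = \left(2 \left(-39\right) \frac{1}{-17} + 0\right) 16 \left(-28 + 22 \cdot 20\right) = \left(2 \left(-39\right) \left(- \frac{1}{17}\right) + 0\right) 16 \left(-28 + 440\right) = \left(\frac{78}{17} + 0\right) 16 \cdot 412 = \frac{78}{17} \cdot 6592 = \frac{514176}{17}$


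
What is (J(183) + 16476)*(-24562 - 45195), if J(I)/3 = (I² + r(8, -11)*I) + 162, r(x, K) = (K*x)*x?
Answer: 18769306719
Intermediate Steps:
r(x, K) = K*x²
J(I) = 486 - 2112*I + 3*I² (J(I) = 3*((I² + (-11*8²)*I) + 162) = 3*((I² + (-11*64)*I) + 162) = 3*((I² - 704*I) + 162) = 3*(162 + I² - 704*I) = 486 - 2112*I + 3*I²)
(J(183) + 16476)*(-24562 - 45195) = ((486 - 2112*183 + 3*183²) + 16476)*(-24562 - 45195) = ((486 - 386496 + 3*33489) + 16476)*(-69757) = ((486 - 386496 + 100467) + 16476)*(-69757) = (-285543 + 16476)*(-69757) = -269067*(-69757) = 18769306719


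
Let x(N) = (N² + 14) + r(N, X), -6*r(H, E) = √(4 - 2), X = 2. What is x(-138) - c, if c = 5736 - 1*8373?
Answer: 21695 - √2/6 ≈ 21695.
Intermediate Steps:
r(H, E) = -√2/6 (r(H, E) = -√(4 - 2)/6 = -√2/6)
x(N) = 14 + N² - √2/6 (x(N) = (N² + 14) - √2/6 = (14 + N²) - √2/6 = 14 + N² - √2/6)
c = -2637 (c = 5736 - 8373 = -2637)
x(-138) - c = (14 + (-138)² - √2/6) - 1*(-2637) = (14 + 19044 - √2/6) + 2637 = (19058 - √2/6) + 2637 = 21695 - √2/6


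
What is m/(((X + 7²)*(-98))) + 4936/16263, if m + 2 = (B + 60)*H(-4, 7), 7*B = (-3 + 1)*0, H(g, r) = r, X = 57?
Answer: 22238617/84470022 ≈ 0.26327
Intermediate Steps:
B = 0 (B = ((-3 + 1)*0)/7 = (-2*0)/7 = (⅐)*0 = 0)
m = 418 (m = -2 + (0 + 60)*7 = -2 + 60*7 = -2 + 420 = 418)
m/(((X + 7²)*(-98))) + 4936/16263 = 418/(((57 + 7²)*(-98))) + 4936/16263 = 418/(((57 + 49)*(-98))) + 4936*(1/16263) = 418/((106*(-98))) + 4936/16263 = 418/(-10388) + 4936/16263 = 418*(-1/10388) + 4936/16263 = -209/5194 + 4936/16263 = 22238617/84470022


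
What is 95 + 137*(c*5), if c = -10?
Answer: -6755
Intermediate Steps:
95 + 137*(c*5) = 95 + 137*(-10*5) = 95 + 137*(-50) = 95 - 6850 = -6755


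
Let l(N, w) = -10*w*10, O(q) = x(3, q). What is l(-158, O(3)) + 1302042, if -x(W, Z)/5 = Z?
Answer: 1303542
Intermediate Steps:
x(W, Z) = -5*Z
O(q) = -5*q
l(N, w) = -100*w
l(-158, O(3)) + 1302042 = -(-500)*3 + 1302042 = -100*(-15) + 1302042 = 1500 + 1302042 = 1303542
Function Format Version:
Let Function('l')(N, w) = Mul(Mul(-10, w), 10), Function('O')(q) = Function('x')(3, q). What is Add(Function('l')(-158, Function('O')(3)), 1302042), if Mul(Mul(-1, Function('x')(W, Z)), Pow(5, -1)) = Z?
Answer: 1303542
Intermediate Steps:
Function('x')(W, Z) = Mul(-5, Z)
Function('O')(q) = Mul(-5, q)
Function('l')(N, w) = Mul(-100, w)
Add(Function('l')(-158, Function('O')(3)), 1302042) = Add(Mul(-100, Mul(-5, 3)), 1302042) = Add(Mul(-100, -15), 1302042) = Add(1500, 1302042) = 1303542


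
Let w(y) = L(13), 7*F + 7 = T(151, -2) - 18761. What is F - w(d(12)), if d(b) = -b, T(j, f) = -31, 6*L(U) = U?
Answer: -112885/42 ≈ -2687.7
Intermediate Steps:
L(U) = U/6
F = -18799/7 (F = -1 + (-31 - 18761)/7 = -1 + (⅐)*(-18792) = -1 - 18792/7 = -18799/7 ≈ -2685.6)
w(y) = 13/6 (w(y) = (⅙)*13 = 13/6)
F - w(d(12)) = -18799/7 - 1*13/6 = -18799/7 - 13/6 = -112885/42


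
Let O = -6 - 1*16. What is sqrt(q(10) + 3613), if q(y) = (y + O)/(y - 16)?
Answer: sqrt(3615) ≈ 60.125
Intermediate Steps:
O = -22 (O = -6 - 16 = -22)
q(y) = (-22 + y)/(-16 + y) (q(y) = (y - 22)/(y - 16) = (-22 + y)/(-16 + y))
sqrt(q(10) + 3613) = sqrt((-22 + 10)/(-16 + 10) + 3613) = sqrt(-12/(-6) + 3613) = sqrt(-1/6*(-12) + 3613) = sqrt(2 + 3613) = sqrt(3615)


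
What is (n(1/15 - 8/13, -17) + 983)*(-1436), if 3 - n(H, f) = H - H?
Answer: -1415896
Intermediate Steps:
n(H, f) = 3 (n(H, f) = 3 - (H - H) = 3 - 1*0 = 3 + 0 = 3)
(n(1/15 - 8/13, -17) + 983)*(-1436) = (3 + 983)*(-1436) = 986*(-1436) = -1415896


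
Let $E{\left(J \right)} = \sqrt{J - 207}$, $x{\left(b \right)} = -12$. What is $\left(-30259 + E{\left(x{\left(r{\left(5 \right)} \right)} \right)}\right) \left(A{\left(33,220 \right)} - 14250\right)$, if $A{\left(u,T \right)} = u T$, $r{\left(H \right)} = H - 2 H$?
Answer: $211510410 - 6990 i \sqrt{219} \approx 2.1151 \cdot 10^{8} - 1.0344 \cdot 10^{5} i$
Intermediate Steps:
$r{\left(H \right)} = - H$
$E{\left(J \right)} = \sqrt{-207 + J}$
$A{\left(u,T \right)} = T u$
$\left(-30259 + E{\left(x{\left(r{\left(5 \right)} \right)} \right)}\right) \left(A{\left(33,220 \right)} - 14250\right) = \left(-30259 + \sqrt{-207 - 12}\right) \left(220 \cdot 33 - 14250\right) = \left(-30259 + \sqrt{-219}\right) \left(7260 - 14250\right) = \left(-30259 + i \sqrt{219}\right) \left(-6990\right) = 211510410 - 6990 i \sqrt{219}$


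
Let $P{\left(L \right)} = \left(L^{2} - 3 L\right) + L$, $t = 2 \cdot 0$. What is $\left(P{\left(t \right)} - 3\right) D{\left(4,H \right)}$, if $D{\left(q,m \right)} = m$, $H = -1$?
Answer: $3$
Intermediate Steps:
$t = 0$
$P{\left(L \right)} = L^{2} - 2 L$
$\left(P{\left(t \right)} - 3\right) D{\left(4,H \right)} = \left(0 \left(-2 + 0\right) - 3\right) \left(-1\right) = \left(0 \left(-2\right) - 3\right) \left(-1\right) = \left(0 - 3\right) \left(-1\right) = \left(-3\right) \left(-1\right) = 3$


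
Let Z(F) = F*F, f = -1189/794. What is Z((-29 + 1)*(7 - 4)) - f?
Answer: 5603653/794 ≈ 7057.5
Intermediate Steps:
f = -1189/794 (f = -1189*1/794 = -1189/794 ≈ -1.4975)
Z(F) = F²
Z((-29 + 1)*(7 - 4)) - f = ((-29 + 1)*(7 - 4))² - 1*(-1189/794) = (-28*3)² + 1189/794 = (-84)² + 1189/794 = 7056 + 1189/794 = 5603653/794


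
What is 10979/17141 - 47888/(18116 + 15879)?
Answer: -447617103/582708295 ≈ -0.76817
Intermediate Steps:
10979/17141 - 47888/(18116 + 15879) = 10979*(1/17141) - 47888/33995 = 10979/17141 - 47888*1/33995 = 10979/17141 - 47888/33995 = -447617103/582708295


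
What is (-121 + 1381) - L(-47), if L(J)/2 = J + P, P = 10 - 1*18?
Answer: 1370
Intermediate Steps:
P = -8 (P = 10 - 18 = -8)
L(J) = -16 + 2*J (L(J) = 2*(J - 8) = 2*(-8 + J) = -16 + 2*J)
(-121 + 1381) - L(-47) = (-121 + 1381) - (-16 + 2*(-47)) = 1260 - (-16 - 94) = 1260 - 1*(-110) = 1260 + 110 = 1370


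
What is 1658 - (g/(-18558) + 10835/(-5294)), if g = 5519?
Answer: 40780561933/24561513 ≈ 1660.3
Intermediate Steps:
1658 - (g/(-18558) + 10835/(-5294)) = 1658 - (5519/(-18558) + 10835/(-5294)) = 1658 - (5519*(-1/18558) + 10835*(-1/5294)) = 1658 - (-5519/18558 - 10835/5294) = 1658 - 1*(-57573379/24561513) = 1658 + 57573379/24561513 = 40780561933/24561513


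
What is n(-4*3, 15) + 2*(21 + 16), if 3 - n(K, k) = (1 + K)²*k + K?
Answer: -1726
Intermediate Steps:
n(K, k) = 3 - K - k*(1 + K)² (n(K, k) = 3 - ((1 + K)²*k + K) = 3 - (k*(1 + K)² + K) = 3 - (K + k*(1 + K)²) = 3 + (-K - k*(1 + K)²) = 3 - K - k*(1 + K)²)
n(-4*3, 15) + 2*(21 + 16) = (3 - (-4)*3 - 1*15*(1 - 4*3)²) + 2*(21 + 16) = (3 - 1*(-12) - 1*15*(1 - 12)²) + 2*37 = (3 + 12 - 1*15*(-11)²) + 74 = (3 + 12 - 1*15*121) + 74 = (3 + 12 - 1815) + 74 = -1800 + 74 = -1726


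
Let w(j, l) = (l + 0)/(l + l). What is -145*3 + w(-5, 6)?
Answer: -869/2 ≈ -434.50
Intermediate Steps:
w(j, l) = 1/2 (w(j, l) = l/((2*l)) = l*(1/(2*l)) = 1/2)
-145*3 + w(-5, 6) = -145*3 + 1/2 = -435 + 1/2 = -869/2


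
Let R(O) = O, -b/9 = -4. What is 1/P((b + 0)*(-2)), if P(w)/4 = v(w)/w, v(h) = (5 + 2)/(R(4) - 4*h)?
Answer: -5256/7 ≈ -750.86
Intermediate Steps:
b = 36 (b = -9*(-4) = 36)
v(h) = 7/(4 - 4*h) (v(h) = (5 + 2)/(4 - 4*h) = 7/(4 - 4*h))
P(w) = -28/(w*(-4 + 4*w)) (P(w) = 4*((-7/(-4 + 4*w))/w) = 4*(-7/(w*(-4 + 4*w))) = -28/(w*(-4 + 4*w)))
1/P((b + 0)*(-2)) = 1/(-7/(((36 + 0)*(-2))*(-1 + (36 + 0)*(-2)))) = 1/(-7/((36*(-2))*(-1 + 36*(-2)))) = 1/(-7/(-72*(-1 - 72))) = 1/(-7*(-1/72)/(-73)) = 1/(-7*(-1/72)*(-1/73)) = 1/(-7/5256) = -5256/7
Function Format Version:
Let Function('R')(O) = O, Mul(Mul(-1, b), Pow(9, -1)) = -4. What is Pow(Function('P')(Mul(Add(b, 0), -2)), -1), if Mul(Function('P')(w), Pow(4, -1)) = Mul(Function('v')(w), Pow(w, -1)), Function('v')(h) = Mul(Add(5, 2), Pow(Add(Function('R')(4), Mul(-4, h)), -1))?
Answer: Rational(-5256, 7) ≈ -750.86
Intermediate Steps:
b = 36 (b = Mul(-9, -4) = 36)
Function('v')(h) = Mul(7, Pow(Add(4, Mul(-4, h)), -1)) (Function('v')(h) = Mul(Add(5, 2), Pow(Add(4, Mul(-4, h)), -1)) = Mul(7, Pow(Add(4, Mul(-4, h)), -1)))
Function('P')(w) = Mul(-28, Pow(w, -1), Pow(Add(-4, Mul(4, w)), -1)) (Function('P')(w) = Mul(4, Mul(Mul(-7, Pow(Add(-4, Mul(4, w)), -1)), Pow(w, -1))) = Mul(4, Mul(-7, Pow(w, -1), Pow(Add(-4, Mul(4, w)), -1))) = Mul(-28, Pow(w, -1), Pow(Add(-4, Mul(4, w)), -1)))
Pow(Function('P')(Mul(Add(b, 0), -2)), -1) = Pow(Mul(-7, Pow(Mul(Add(36, 0), -2), -1), Pow(Add(-1, Mul(Add(36, 0), -2)), -1)), -1) = Pow(Mul(-7, Pow(Mul(36, -2), -1), Pow(Add(-1, Mul(36, -2)), -1)), -1) = Pow(Mul(-7, Pow(-72, -1), Pow(Add(-1, -72), -1)), -1) = Pow(Mul(-7, Rational(-1, 72), Pow(-73, -1)), -1) = Pow(Mul(-7, Rational(-1, 72), Rational(-1, 73)), -1) = Pow(Rational(-7, 5256), -1) = Rational(-5256, 7)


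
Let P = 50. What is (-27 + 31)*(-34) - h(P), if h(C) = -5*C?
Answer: 114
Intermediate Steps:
(-27 + 31)*(-34) - h(P) = (-27 + 31)*(-34) - (-5)*50 = 4*(-34) - 1*(-250) = -136 + 250 = 114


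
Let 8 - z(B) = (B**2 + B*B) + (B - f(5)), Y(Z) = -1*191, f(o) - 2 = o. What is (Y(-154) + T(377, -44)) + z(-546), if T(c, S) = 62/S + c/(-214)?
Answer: -701333306/1177 ≈ -5.9587e+5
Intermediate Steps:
f(o) = 2 + o
Y(Z) = -191
T(c, S) = 62/S - c/214 (T(c, S) = 62/S + c*(-1/214) = 62/S - c/214)
z(B) = 15 - B - 2*B**2 (z(B) = 8 - ((B**2 + B*B) + (B - (2 + 5))) = 8 - ((B**2 + B**2) + (B - 1*7)) = 8 - (2*B**2 + (B - 7)) = 8 - (2*B**2 + (-7 + B)) = 8 - (-7 + B + 2*B**2) = 8 + (7 - B - 2*B**2) = 15 - B - 2*B**2)
(Y(-154) + T(377, -44)) + z(-546) = (-191 + (62/(-44) - 1/214*377)) + (15 - 1*(-546) - 2*(-546)**2) = (-191 + (62*(-1/44) - 377/214)) + (15 + 546 - 2*298116) = (-191 + (-31/22 - 377/214)) + (15 + 546 - 596232) = (-191 - 3732/1177) - 595671 = -228539/1177 - 595671 = -701333306/1177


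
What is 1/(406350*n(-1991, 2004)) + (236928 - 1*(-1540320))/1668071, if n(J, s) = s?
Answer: 1447258190167271/1358352584303400 ≈ 1.0655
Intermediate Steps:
1/(406350*n(-1991, 2004)) + (236928 - 1*(-1540320))/1668071 = 1/(406350*2004) + (236928 - 1*(-1540320))/1668071 = (1/406350)*(1/2004) + (236928 + 1540320)*(1/1668071) = 1/814325400 + 1777248*(1/1668071) = 1/814325400 + 1777248/1668071 = 1447258190167271/1358352584303400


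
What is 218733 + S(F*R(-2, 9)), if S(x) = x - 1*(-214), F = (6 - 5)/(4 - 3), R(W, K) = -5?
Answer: 218942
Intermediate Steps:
F = 1 (F = 1/1 = 1*1 = 1)
S(x) = 214 + x (S(x) = x + 214 = 214 + x)
218733 + S(F*R(-2, 9)) = 218733 + (214 + 1*(-5)) = 218733 + (214 - 5) = 218733 + 209 = 218942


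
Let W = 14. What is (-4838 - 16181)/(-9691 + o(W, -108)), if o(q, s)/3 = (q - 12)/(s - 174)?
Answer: 987893/455478 ≈ 2.1689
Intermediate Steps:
o(q, s) = 3*(-12 + q)/(-174 + s) (o(q, s) = 3*((q - 12)/(s - 174)) = 3*((-12 + q)/(-174 + s)) = 3*(-12 + q)/(-174 + s))
(-4838 - 16181)/(-9691 + o(W, -108)) = (-4838 - 16181)/(-9691 + 3*(-12 + 14)/(-174 - 108)) = -21019/(-9691 + 3*2/(-282)) = -21019/(-9691 + 3*(-1/282)*2) = -21019/(-9691 - 1/47) = -21019/(-455478/47) = -21019*(-47/455478) = 987893/455478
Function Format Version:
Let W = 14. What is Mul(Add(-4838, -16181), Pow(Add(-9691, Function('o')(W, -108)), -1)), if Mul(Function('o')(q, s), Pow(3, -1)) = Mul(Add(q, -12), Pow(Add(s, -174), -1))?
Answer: Rational(987893, 455478) ≈ 2.1689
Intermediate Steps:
Function('o')(q, s) = Mul(3, Pow(Add(-174, s), -1), Add(-12, q)) (Function('o')(q, s) = Mul(3, Mul(Add(q, -12), Pow(Add(s, -174), -1))) = Mul(3, Mul(Add(-12, q), Pow(Add(-174, s), -1))) = Mul(3, Mul(Pow(Add(-174, s), -1), Add(-12, q))) = Mul(3, Pow(Add(-174, s), -1), Add(-12, q)))
Mul(Add(-4838, -16181), Pow(Add(-9691, Function('o')(W, -108)), -1)) = Mul(Add(-4838, -16181), Pow(Add(-9691, Mul(3, Pow(Add(-174, -108), -1), Add(-12, 14))), -1)) = Mul(-21019, Pow(Add(-9691, Mul(3, Pow(-282, -1), 2)), -1)) = Mul(-21019, Pow(Add(-9691, Mul(3, Rational(-1, 282), 2)), -1)) = Mul(-21019, Pow(Add(-9691, Rational(-1, 47)), -1)) = Mul(-21019, Pow(Rational(-455478, 47), -1)) = Mul(-21019, Rational(-47, 455478)) = Rational(987893, 455478)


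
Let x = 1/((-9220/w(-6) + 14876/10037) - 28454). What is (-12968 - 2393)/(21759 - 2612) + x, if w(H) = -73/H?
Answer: -328776835303753/409792425740462 ≈ -0.80230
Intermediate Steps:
x = -732701/21402435146 (x = 1/((-9220/((-73/(-6))) + 14876/10037) - 28454) = 1/((-9220/((-73*(-⅙))) + 14876*(1/10037)) - 28454) = 1/((-9220/73/6 + 14876/10037) - 28454) = 1/((-9220*6/73 + 14876/10037) - 28454) = 1/((-55320/73 + 14876/10037) - 28454) = 1/(-554160892/732701 - 28454) = 1/(-21402435146/732701) = -732701/21402435146 ≈ -3.4234e-5)
(-12968 - 2393)/(21759 - 2612) + x = (-12968 - 2393)/(21759 - 2612) - 732701/21402435146 = -15361/19147 - 732701/21402435146 = -328776835303753/409792425740462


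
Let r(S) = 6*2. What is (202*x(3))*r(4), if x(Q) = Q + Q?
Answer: 14544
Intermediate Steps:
r(S) = 12
x(Q) = 2*Q
(202*x(3))*r(4) = (202*(2*3))*12 = (202*6)*12 = 1212*12 = 14544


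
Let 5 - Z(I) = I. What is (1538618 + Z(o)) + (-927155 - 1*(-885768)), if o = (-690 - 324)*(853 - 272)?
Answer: 2086370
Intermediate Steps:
o = -589134 (o = -1014*581 = -589134)
Z(I) = 5 - I
(1538618 + Z(o)) + (-927155 - 1*(-885768)) = (1538618 + (5 - 1*(-589134))) + (-927155 - 1*(-885768)) = (1538618 + (5 + 589134)) + (-927155 + 885768) = (1538618 + 589139) - 41387 = 2127757 - 41387 = 2086370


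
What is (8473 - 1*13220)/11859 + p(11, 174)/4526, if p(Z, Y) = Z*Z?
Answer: -20049983/53673834 ≈ -0.37355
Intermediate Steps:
p(Z, Y) = Z²
(8473 - 1*13220)/11859 + p(11, 174)/4526 = (8473 - 1*13220)/11859 + 11²/4526 = (8473 - 13220)*(1/11859) + 121*(1/4526) = -4747*1/11859 + 121/4526 = -4747/11859 + 121/4526 = -20049983/53673834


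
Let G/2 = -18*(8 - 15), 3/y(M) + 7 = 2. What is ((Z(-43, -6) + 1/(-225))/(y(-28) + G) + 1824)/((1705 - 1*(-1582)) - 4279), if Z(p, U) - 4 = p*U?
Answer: -103233509/56112480 ≈ -1.8398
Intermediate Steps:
y(M) = -⅗ (y(M) = 3/(-7 + 2) = 3/(-5) = 3*(-⅕) = -⅗)
Z(p, U) = 4 + U*p (Z(p, U) = 4 + p*U = 4 + U*p)
G = 252 (G = 2*(-18*(8 - 15)) = 2*(-18*(-7)) = 2*126 = 252)
((Z(-43, -6) + 1/(-225))/(y(-28) + G) + 1824)/((1705 - 1*(-1582)) - 4279) = (((4 - 6*(-43)) + 1/(-225))/(-⅗ + 252) + 1824)/((1705 - 1*(-1582)) - 4279) = (((4 + 258) - 1/225)/(1257/5) + 1824)/((1705 + 1582) - 4279) = ((262 - 1/225)*(5/1257) + 1824)/(3287 - 4279) = ((58949/225)*(5/1257) + 1824)/(-992) = (58949/56565 + 1824)*(-1/992) = (103233509/56565)*(-1/992) = -103233509/56112480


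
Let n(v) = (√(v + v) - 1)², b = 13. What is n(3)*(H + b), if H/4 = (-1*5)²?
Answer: 791 - 226*√6 ≈ 237.42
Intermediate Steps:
H = 100 (H = 4*(-1*5)² = 4*(-5)² = 4*25 = 100)
n(v) = (-1 + √2*√v)² (n(v) = (√(2*v) - 1)² = (√2*√v - 1)² = (-1 + √2*√v)²)
n(3)*(H + b) = (-1 + √2*√3)²*(100 + 13) = (-1 + √6)²*113 = 113*(-1 + √6)²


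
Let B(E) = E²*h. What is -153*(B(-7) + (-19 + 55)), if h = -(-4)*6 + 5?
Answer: -222921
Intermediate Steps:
h = 29 (h = -4*(-6) + 5 = 24 + 5 = 29)
B(E) = 29*E² (B(E) = E²*29 = 29*E²)
-153*(B(-7) + (-19 + 55)) = -153*(29*(-7)² + (-19 + 55)) = -153*(29*49 + 36) = -153*(1421 + 36) = -153*1457 = -222921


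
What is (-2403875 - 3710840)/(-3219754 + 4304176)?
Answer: -6114715/1084422 ≈ -5.6387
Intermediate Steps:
(-2403875 - 3710840)/(-3219754 + 4304176) = -6114715/1084422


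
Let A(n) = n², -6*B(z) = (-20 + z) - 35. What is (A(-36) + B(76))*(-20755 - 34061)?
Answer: -70849680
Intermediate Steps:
B(z) = 55/6 - z/6 (B(z) = -((-20 + z) - 35)/6 = -(-55 + z)/6 = 55/6 - z/6)
(A(-36) + B(76))*(-20755 - 34061) = ((-36)² + (55/6 - ⅙*76))*(-20755 - 34061) = (1296 + (55/6 - 38/3))*(-54816) = (1296 - 7/2)*(-54816) = (2585/2)*(-54816) = -70849680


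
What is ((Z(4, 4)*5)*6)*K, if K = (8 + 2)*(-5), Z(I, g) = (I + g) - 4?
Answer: -6000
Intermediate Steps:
Z(I, g) = -4 + I + g
K = -50 (K = 10*(-5) = -50)
((Z(4, 4)*5)*6)*K = (((-4 + 4 + 4)*5)*6)*(-50) = ((4*5)*6)*(-50) = (20*6)*(-50) = 120*(-50) = -6000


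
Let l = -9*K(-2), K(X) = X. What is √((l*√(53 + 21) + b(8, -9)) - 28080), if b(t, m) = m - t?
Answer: √(-28097 + 18*√74) ≈ 167.16*I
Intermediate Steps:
l = 18 (l = -9*(-2) = 18)
√((l*√(53 + 21) + b(8, -9)) - 28080) = √((18*√(53 + 21) + (-9 - 1*8)) - 28080) = √((18*√74 + (-9 - 8)) - 28080) = √((18*√74 - 17) - 28080) = √((-17 + 18*√74) - 28080) = √(-28097 + 18*√74)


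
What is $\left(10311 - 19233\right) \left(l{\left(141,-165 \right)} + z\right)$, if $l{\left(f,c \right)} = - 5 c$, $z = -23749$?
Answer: $204527928$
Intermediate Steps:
$\left(10311 - 19233\right) \left(l{\left(141,-165 \right)} + z\right) = \left(10311 - 19233\right) \left(\left(-5\right) \left(-165\right) - 23749\right) = - 8922 \left(825 - 23749\right) = \left(-8922\right) \left(-22924\right) = 204527928$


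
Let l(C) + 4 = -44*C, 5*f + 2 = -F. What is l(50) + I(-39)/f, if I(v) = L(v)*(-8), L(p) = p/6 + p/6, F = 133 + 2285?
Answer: -266710/121 ≈ -2204.2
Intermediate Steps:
F = 2418
L(p) = p/3 (L(p) = p*(⅙) + p*(⅙) = p/6 + p/6 = p/3)
I(v) = -8*v/3 (I(v) = (v/3)*(-8) = -8*v/3)
f = -484 (f = -⅖ + (-1*2418)/5 = -⅖ + (⅕)*(-2418) = -⅖ - 2418/5 = -484)
l(C) = -4 - 44*C
l(50) + I(-39)/f = (-4 - 44*50) - 8/3*(-39)/(-484) = (-4 - 2200) + 104*(-1/484) = -2204 - 26/121 = -266710/121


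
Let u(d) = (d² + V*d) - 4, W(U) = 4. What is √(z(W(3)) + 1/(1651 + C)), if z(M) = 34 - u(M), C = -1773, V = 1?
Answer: √267790/122 ≈ 4.2417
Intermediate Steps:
u(d) = -4 + d + d² (u(d) = (d² + 1*d) - 4 = (d² + d) - 4 = (d + d²) - 4 = -4 + d + d²)
z(M) = 38 - M - M² (z(M) = 34 - (-4 + M + M²) = 34 + (4 - M - M²) = 38 - M - M²)
√(z(W(3)) + 1/(1651 + C)) = √((38 - 1*4 - 1*4²) + 1/(1651 - 1773)) = √((38 - 4 - 1*16) + 1/(-122)) = √((38 - 4 - 16) - 1/122) = √(18 - 1/122) = √(2195/122) = √267790/122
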